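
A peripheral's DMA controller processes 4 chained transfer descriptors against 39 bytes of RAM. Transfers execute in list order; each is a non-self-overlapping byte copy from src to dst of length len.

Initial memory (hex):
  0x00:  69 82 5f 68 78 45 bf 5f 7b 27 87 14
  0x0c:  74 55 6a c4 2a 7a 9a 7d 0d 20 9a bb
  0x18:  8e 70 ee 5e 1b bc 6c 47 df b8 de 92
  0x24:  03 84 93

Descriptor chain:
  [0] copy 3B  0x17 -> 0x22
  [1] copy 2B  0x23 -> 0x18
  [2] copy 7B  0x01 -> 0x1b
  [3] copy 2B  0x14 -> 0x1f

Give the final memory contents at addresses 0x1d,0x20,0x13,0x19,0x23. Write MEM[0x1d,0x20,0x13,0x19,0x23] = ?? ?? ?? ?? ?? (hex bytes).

#0 dst[0x22+3] := {0xbb,0x8e,0x70}
#1 dst[0x18+2] := {0x8e,0x70}
#2 dst[0x1b+7] := {0x82,0x5f,0x68,0x78,0x45,0xbf,0x5f}
#3 dst[0x1f+2] := {0x0d,0x20}
query mem[0x1d]=0x68, mem[0x20]=0x20, mem[0x13]=0x7d, mem[0x19]=0x70, mem[0x23]=0x8e

MEM[0x1d,0x20,0x13,0x19,0x23] = 68 20 7d 70 8e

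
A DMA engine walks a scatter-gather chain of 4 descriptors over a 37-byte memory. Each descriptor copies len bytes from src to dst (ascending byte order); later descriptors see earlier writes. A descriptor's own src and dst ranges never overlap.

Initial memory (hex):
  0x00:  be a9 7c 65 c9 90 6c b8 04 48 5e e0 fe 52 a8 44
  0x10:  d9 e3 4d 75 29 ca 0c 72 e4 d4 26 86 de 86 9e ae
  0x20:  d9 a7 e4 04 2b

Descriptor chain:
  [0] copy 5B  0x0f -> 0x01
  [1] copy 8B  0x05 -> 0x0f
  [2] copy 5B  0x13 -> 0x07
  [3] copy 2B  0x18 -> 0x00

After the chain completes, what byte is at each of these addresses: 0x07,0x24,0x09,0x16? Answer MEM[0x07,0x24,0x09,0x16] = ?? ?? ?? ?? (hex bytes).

  after D0: wrote 5B at 0x01 = 44d9e34d75
  after D1: wrote 8B at 0x0f = 756cb804485ee0fe
  after D2: wrote 5B at 0x07 = 485ee0fe72
  after D3: wrote 2B at 0x00 = e4d4
query mem[0x07]=0x48, mem[0x24]=0x2b, mem[0x09]=0xe0, mem[0x16]=0xfe

MEM[0x07,0x24,0x09,0x16] = 48 2b e0 fe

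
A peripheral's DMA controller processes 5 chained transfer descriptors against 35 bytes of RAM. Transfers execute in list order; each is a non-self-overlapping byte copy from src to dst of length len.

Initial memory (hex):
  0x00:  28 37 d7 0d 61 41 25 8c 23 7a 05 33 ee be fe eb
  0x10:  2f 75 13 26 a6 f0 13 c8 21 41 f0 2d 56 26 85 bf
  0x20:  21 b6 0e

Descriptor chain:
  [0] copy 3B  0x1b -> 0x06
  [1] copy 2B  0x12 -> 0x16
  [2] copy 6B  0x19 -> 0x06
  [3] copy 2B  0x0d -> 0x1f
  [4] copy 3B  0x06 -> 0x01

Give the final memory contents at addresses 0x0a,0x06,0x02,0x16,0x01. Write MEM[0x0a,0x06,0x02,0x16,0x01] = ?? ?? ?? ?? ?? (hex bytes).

D0: mem[0x06..0x08] <- [2d 56 26]
D1: mem[0x16..0x17] <- [13 26]
D2: mem[0x06..0x0b] <- [41 f0 2d 56 26 85]
D3: mem[0x1f..0x20] <- [be fe]
D4: mem[0x01..0x03] <- [41 f0 2d]
query mem[0x0a]=0x26, mem[0x06]=0x41, mem[0x02]=0xf0, mem[0x16]=0x13, mem[0x01]=0x41

MEM[0x0a,0x06,0x02,0x16,0x01] = 26 41 f0 13 41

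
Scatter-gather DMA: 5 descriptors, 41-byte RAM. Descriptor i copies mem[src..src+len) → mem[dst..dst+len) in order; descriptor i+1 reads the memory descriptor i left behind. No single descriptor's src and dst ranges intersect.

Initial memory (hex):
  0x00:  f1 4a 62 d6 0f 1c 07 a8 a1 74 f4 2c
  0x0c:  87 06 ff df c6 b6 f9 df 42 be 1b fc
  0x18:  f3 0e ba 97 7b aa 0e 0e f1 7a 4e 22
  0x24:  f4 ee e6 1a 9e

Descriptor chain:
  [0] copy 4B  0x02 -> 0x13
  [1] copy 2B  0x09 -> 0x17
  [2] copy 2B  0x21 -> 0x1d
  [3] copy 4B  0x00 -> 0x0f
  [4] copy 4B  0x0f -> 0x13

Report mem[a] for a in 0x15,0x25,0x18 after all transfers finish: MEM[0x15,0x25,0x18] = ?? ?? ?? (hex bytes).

  after D0: wrote 4B at 0x13 = 62d60f1c
  after D1: wrote 2B at 0x17 = 74f4
  after D2: wrote 2B at 0x1d = 7a4e
  after D3: wrote 4B at 0x0f = f14a62d6
  after D4: wrote 4B at 0x13 = f14a62d6
query mem[0x15]=0x62, mem[0x25]=0xee, mem[0x18]=0xf4

MEM[0x15,0x25,0x18] = 62 ee f4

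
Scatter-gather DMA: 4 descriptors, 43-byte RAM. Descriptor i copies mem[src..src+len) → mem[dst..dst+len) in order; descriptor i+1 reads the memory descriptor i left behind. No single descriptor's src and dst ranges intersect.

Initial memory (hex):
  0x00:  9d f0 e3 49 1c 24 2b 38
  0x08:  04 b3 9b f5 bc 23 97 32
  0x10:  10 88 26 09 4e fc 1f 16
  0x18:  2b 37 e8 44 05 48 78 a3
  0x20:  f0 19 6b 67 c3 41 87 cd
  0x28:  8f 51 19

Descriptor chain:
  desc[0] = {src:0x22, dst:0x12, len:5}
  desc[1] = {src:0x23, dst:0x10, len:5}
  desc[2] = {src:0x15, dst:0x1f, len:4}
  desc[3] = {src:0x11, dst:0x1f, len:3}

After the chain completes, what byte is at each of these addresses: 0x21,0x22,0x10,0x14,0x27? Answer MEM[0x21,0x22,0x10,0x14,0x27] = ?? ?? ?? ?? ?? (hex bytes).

MEM[0x21,0x22,0x10,0x14,0x27] = 87 2b 67 cd cd

[0] 0x22->0x12 len=5 : 6b 67 c3 41 87
[1] 0x23->0x10 len=5 : 67 c3 41 87 cd
[2] 0x15->0x1f len=4 : 41 87 16 2b
[3] 0x11->0x1f len=3 : c3 41 87
query mem[0x21]=0x87, mem[0x22]=0x2b, mem[0x10]=0x67, mem[0x14]=0xcd, mem[0x27]=0xcd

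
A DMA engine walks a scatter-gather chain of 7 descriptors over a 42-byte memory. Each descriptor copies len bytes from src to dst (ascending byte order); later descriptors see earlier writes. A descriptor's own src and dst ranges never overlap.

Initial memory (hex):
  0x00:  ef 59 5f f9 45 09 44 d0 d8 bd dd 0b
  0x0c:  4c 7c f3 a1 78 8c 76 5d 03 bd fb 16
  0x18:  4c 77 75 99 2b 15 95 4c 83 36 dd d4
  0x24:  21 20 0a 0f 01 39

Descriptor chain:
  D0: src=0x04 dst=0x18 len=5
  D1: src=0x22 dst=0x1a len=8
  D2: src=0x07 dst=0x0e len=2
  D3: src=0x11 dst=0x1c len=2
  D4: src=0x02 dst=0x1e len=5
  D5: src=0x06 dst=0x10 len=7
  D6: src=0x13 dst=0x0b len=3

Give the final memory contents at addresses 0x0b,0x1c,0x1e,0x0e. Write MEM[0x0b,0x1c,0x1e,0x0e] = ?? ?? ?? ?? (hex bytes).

MEM[0x0b,0x1c,0x1e,0x0e] = bd 8c 5f d0

  after D0: wrote 5B at 0x18 = 450944d0d8
  after D1: wrote 8B at 0x1a = ddd421200a0f0139
  after D2: wrote 2B at 0x0e = d0d8
  after D3: wrote 2B at 0x1c = 8c76
  after D4: wrote 5B at 0x1e = 5ff9450944
  after D5: wrote 7B at 0x10 = 44d0d8bddd0b4c
  after D6: wrote 3B at 0x0b = bddd0b
query mem[0x0b]=0xbd, mem[0x1c]=0x8c, mem[0x1e]=0x5f, mem[0x0e]=0xd0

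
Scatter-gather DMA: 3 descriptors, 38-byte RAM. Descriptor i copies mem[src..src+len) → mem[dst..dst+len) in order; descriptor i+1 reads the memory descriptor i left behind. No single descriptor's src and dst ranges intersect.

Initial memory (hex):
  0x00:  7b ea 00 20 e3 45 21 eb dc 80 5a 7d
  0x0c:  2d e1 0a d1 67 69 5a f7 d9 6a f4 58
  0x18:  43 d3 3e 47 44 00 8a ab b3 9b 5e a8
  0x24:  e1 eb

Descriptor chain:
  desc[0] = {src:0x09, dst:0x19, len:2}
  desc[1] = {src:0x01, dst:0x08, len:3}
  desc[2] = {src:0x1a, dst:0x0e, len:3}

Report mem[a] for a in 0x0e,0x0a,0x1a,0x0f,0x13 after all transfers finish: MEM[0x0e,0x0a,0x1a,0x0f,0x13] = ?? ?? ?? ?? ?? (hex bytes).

MEM[0x0e,0x0a,0x1a,0x0f,0x13] = 5a 20 5a 47 f7

#0 dst[0x19+2] := {0x80,0x5a}
#1 dst[0x08+3] := {0xea,0x00,0x20}
#2 dst[0x0e+3] := {0x5a,0x47,0x44}
query mem[0x0e]=0x5a, mem[0x0a]=0x20, mem[0x1a]=0x5a, mem[0x0f]=0x47, mem[0x13]=0xf7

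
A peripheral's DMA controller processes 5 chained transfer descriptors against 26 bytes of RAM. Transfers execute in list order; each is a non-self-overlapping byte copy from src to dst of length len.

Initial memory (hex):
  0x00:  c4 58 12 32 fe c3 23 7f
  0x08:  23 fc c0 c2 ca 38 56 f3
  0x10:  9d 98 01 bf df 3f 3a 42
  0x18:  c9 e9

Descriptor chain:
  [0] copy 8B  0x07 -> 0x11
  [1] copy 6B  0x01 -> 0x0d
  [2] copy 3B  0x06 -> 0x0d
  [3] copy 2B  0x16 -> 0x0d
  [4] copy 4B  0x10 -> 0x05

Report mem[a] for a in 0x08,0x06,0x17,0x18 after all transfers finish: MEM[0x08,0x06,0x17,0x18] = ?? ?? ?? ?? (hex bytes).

MEM[0x08,0x06,0x17,0x18] = fc c3 38 56

[0] 0x07->0x11 len=8 : 7f 23 fc c0 c2 ca 38 56
[1] 0x01->0x0d len=6 : 58 12 32 fe c3 23
[2] 0x06->0x0d len=3 : 23 7f 23
[3] 0x16->0x0d len=2 : ca 38
[4] 0x10->0x05 len=4 : fe c3 23 fc
query mem[0x08]=0xfc, mem[0x06]=0xc3, mem[0x17]=0x38, mem[0x18]=0x56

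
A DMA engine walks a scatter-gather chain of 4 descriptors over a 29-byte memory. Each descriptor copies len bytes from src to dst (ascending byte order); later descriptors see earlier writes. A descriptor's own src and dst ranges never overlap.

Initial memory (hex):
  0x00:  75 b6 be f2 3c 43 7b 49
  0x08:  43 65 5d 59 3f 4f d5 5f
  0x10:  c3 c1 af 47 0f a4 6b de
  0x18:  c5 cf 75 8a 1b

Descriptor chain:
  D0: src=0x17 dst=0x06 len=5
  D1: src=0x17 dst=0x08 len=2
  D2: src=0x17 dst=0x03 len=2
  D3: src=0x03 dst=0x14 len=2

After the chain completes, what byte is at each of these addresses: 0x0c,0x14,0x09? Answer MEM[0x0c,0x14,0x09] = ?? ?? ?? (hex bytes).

#0 dst[0x06+5] := {0xde,0xc5,0xcf,0x75,0x8a}
#1 dst[0x08+2] := {0xde,0xc5}
#2 dst[0x03+2] := {0xde,0xc5}
#3 dst[0x14+2] := {0xde,0xc5}
query mem[0x0c]=0x3f, mem[0x14]=0xde, mem[0x09]=0xc5

MEM[0x0c,0x14,0x09] = 3f de c5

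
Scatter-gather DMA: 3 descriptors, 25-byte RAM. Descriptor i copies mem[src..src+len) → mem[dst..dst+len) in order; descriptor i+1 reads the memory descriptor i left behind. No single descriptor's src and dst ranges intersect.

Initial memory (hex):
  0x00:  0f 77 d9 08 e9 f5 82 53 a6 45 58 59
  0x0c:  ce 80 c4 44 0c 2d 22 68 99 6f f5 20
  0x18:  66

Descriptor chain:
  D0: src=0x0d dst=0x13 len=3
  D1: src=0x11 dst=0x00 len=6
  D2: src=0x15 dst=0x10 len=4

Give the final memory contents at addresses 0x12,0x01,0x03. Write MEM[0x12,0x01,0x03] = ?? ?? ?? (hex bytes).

D0: mem[0x13..0x15] <- [80 c4 44]
D1: mem[0x00..0x05] <- [2d 22 80 c4 44 f5]
D2: mem[0x10..0x13] <- [44 f5 20 66]
query mem[0x12]=0x20, mem[0x01]=0x22, mem[0x03]=0xc4

MEM[0x12,0x01,0x03] = 20 22 c4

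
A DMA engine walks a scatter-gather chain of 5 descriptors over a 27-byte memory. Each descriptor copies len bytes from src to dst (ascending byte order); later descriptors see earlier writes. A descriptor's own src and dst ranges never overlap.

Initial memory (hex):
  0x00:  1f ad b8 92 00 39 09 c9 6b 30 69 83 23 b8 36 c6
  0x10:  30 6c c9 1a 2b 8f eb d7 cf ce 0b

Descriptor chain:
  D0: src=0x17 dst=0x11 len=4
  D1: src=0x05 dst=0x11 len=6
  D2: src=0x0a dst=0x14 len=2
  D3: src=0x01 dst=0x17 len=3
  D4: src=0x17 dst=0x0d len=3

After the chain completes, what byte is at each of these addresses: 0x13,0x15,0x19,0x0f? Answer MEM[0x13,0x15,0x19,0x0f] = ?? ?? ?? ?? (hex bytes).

D0: mem[0x11..0x14] <- [d7 cf ce 0b]
D1: mem[0x11..0x16] <- [39 09 c9 6b 30 69]
D2: mem[0x14..0x15] <- [69 83]
D3: mem[0x17..0x19] <- [ad b8 92]
D4: mem[0x0d..0x0f] <- [ad b8 92]
query mem[0x13]=0xc9, mem[0x15]=0x83, mem[0x19]=0x92, mem[0x0f]=0x92

MEM[0x13,0x15,0x19,0x0f] = c9 83 92 92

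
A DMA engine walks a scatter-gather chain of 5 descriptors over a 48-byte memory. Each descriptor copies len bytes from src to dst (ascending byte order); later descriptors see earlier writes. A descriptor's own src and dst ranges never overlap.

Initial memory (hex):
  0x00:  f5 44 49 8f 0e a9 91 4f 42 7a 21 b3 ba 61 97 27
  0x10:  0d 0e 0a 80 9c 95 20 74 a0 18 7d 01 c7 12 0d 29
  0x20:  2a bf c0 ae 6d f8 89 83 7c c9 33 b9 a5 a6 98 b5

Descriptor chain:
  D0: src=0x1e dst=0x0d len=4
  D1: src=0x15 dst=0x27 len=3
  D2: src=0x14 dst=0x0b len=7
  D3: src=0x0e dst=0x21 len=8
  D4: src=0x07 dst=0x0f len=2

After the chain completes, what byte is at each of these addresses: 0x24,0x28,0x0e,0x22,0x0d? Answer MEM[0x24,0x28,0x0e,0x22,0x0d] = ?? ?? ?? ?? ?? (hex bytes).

D0: mem[0x0d..0x10] <- [0d 29 2a bf]
D1: mem[0x27..0x29] <- [95 20 74]
D2: mem[0x0b..0x11] <- [9c 95 20 74 a0 18 7d]
D3: mem[0x21..0x28] <- [74 a0 18 7d 0a 80 9c 95]
D4: mem[0x0f..0x10] <- [4f 42]
query mem[0x24]=0x7d, mem[0x28]=0x95, mem[0x0e]=0x74, mem[0x22]=0xa0, mem[0x0d]=0x20

MEM[0x24,0x28,0x0e,0x22,0x0d] = 7d 95 74 a0 20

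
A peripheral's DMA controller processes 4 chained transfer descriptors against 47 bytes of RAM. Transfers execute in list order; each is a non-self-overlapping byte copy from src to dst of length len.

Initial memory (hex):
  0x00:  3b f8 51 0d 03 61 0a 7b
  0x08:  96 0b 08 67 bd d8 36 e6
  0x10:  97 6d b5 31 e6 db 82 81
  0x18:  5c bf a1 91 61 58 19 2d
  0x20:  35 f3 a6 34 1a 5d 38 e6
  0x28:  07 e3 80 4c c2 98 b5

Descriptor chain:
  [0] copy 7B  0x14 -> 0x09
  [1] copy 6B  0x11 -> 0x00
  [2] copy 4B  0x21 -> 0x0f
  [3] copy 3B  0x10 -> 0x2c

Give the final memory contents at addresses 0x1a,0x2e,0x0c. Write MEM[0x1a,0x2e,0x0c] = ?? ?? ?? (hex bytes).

MEM[0x1a,0x2e,0x0c] = a1 1a 81

  after D0: wrote 7B at 0x09 = e6db82815cbfa1
  after D1: wrote 6B at 0x00 = 6db531e6db82
  after D2: wrote 4B at 0x0f = f3a6341a
  after D3: wrote 3B at 0x2c = a6341a
query mem[0x1a]=0xa1, mem[0x2e]=0x1a, mem[0x0c]=0x81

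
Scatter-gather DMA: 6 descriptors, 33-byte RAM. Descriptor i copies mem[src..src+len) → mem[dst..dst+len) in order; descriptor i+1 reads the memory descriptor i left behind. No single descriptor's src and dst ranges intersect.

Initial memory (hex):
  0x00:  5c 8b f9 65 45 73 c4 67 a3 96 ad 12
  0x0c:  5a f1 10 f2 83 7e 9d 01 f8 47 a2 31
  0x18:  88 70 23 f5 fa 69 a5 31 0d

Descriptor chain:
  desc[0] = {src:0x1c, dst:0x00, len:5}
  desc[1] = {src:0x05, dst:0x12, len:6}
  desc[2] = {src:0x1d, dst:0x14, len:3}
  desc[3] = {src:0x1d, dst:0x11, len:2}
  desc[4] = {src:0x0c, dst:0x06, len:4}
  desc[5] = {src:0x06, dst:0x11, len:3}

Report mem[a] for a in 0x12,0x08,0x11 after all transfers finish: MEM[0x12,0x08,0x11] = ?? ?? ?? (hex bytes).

  after D0: wrote 5B at 0x00 = fa69a5310d
  after D1: wrote 6B at 0x12 = 73c467a396ad
  after D2: wrote 3B at 0x14 = 69a531
  after D3: wrote 2B at 0x11 = 69a5
  after D4: wrote 4B at 0x06 = 5af110f2
  after D5: wrote 3B at 0x11 = 5af110
query mem[0x12]=0xf1, mem[0x08]=0x10, mem[0x11]=0x5a

MEM[0x12,0x08,0x11] = f1 10 5a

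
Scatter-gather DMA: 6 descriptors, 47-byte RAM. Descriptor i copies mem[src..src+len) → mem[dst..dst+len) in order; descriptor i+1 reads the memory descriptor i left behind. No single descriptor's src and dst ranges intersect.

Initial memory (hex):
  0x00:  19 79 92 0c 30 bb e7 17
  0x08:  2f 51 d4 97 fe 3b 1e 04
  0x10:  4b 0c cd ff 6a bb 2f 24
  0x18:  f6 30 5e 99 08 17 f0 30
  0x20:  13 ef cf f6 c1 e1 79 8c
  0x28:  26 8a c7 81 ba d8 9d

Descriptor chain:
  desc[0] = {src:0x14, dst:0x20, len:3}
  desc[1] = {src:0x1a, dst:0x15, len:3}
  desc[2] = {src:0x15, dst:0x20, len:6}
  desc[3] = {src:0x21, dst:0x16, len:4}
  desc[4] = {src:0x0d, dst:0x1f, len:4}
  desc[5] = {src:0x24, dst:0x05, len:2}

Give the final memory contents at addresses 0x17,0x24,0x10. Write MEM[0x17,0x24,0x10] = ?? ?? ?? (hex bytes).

MEM[0x17,0x24,0x10] = 08 30 4b

#0 dst[0x20+3] := {0x6a,0xbb,0x2f}
#1 dst[0x15+3] := {0x5e,0x99,0x08}
#2 dst[0x20+6] := {0x5e,0x99,0x08,0xf6,0x30,0x5e}
#3 dst[0x16+4] := {0x99,0x08,0xf6,0x30}
#4 dst[0x1f+4] := {0x3b,0x1e,0x04,0x4b}
#5 dst[0x05+2] := {0x30,0x5e}
query mem[0x17]=0x08, mem[0x24]=0x30, mem[0x10]=0x4b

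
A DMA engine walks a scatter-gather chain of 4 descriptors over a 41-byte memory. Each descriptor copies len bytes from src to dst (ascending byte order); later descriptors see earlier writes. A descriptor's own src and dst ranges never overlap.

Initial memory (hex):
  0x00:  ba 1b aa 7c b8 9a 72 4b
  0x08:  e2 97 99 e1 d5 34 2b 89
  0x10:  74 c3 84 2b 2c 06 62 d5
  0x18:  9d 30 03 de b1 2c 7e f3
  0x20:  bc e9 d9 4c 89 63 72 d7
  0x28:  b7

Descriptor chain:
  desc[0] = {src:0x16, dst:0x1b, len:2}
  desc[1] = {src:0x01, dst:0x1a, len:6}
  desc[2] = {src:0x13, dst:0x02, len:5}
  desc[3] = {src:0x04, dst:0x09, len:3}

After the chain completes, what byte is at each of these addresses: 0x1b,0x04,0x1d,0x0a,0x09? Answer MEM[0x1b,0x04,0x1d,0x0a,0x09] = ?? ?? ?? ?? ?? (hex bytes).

D0: mem[0x1b..0x1c] <- [62 d5]
D1: mem[0x1a..0x1f] <- [1b aa 7c b8 9a 72]
D2: mem[0x02..0x06] <- [2b 2c 06 62 d5]
D3: mem[0x09..0x0b] <- [06 62 d5]
query mem[0x1b]=0xaa, mem[0x04]=0x06, mem[0x1d]=0xb8, mem[0x0a]=0x62, mem[0x09]=0x06

MEM[0x1b,0x04,0x1d,0x0a,0x09] = aa 06 b8 62 06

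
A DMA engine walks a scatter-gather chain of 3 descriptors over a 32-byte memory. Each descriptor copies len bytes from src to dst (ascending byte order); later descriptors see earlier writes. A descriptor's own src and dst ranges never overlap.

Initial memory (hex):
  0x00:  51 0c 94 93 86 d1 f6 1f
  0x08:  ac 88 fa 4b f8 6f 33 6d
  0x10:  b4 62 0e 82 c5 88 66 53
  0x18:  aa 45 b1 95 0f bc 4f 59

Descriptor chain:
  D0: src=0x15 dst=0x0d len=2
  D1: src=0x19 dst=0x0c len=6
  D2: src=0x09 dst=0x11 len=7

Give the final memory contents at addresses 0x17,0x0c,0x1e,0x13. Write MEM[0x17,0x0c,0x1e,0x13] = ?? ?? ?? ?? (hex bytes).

[0] 0x15->0x0d len=2 : 88 66
[1] 0x19->0x0c len=6 : 45 b1 95 0f bc 4f
[2] 0x09->0x11 len=7 : 88 fa 4b 45 b1 95 0f
query mem[0x17]=0x0f, mem[0x0c]=0x45, mem[0x1e]=0x4f, mem[0x13]=0x4b

MEM[0x17,0x0c,0x1e,0x13] = 0f 45 4f 4b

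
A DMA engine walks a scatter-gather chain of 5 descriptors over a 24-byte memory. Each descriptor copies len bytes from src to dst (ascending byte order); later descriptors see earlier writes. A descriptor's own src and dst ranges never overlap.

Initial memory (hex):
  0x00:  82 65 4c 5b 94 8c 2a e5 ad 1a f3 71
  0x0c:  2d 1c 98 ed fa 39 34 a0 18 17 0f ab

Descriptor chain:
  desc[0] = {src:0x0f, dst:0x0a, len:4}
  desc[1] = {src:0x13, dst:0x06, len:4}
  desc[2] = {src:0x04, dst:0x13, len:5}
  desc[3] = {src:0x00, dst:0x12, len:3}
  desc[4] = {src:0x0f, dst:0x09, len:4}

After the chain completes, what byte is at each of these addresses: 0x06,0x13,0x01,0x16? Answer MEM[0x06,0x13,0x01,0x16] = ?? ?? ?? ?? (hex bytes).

MEM[0x06,0x13,0x01,0x16] = a0 65 65 18

D0: mem[0x0a..0x0d] <- [ed fa 39 34]
D1: mem[0x06..0x09] <- [a0 18 17 0f]
D2: mem[0x13..0x17] <- [94 8c a0 18 17]
D3: mem[0x12..0x14] <- [82 65 4c]
D4: mem[0x09..0x0c] <- [ed fa 39 82]
query mem[0x06]=0xa0, mem[0x13]=0x65, mem[0x01]=0x65, mem[0x16]=0x18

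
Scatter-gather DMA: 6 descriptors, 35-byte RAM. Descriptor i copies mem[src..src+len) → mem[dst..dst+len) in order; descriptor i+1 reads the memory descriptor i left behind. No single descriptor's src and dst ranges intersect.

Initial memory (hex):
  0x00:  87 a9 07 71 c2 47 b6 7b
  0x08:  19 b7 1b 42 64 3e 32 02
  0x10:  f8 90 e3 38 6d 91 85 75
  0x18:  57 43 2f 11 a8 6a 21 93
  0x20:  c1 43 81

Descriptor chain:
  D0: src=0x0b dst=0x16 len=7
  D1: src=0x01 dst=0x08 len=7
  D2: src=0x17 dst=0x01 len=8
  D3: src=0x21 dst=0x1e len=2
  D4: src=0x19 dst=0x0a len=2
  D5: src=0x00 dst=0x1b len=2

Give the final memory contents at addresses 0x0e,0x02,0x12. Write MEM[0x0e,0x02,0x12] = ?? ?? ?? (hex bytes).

D0: mem[0x16..0x1c] <- [42 64 3e 32 02 f8 90]
D1: mem[0x08..0x0e] <- [a9 07 71 c2 47 b6 7b]
D2: mem[0x01..0x08] <- [64 3e 32 02 f8 90 6a 21]
D3: mem[0x1e..0x1f] <- [43 81]
D4: mem[0x0a..0x0b] <- [32 02]
D5: mem[0x1b..0x1c] <- [87 64]
query mem[0x0e]=0x7b, mem[0x02]=0x3e, mem[0x12]=0xe3

MEM[0x0e,0x02,0x12] = 7b 3e e3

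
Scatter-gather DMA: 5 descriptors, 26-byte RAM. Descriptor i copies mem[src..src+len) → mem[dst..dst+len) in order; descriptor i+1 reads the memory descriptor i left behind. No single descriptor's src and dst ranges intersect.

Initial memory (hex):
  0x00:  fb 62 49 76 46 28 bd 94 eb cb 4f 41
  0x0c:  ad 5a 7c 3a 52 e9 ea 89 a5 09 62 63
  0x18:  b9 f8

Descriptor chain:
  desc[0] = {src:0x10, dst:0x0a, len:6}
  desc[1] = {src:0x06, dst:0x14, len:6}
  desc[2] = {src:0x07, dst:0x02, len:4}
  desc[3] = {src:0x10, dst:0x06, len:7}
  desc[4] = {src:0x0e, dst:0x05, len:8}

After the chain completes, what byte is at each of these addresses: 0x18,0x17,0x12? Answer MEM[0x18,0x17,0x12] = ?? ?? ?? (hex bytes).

D0: mem[0x0a..0x0f] <- [52 e9 ea 89 a5 09]
D1: mem[0x14..0x19] <- [bd 94 eb cb 52 e9]
D2: mem[0x02..0x05] <- [94 eb cb 52]
D3: mem[0x06..0x0c] <- [52 e9 ea 89 bd 94 eb]
D4: mem[0x05..0x0c] <- [a5 09 52 e9 ea 89 bd 94]
query mem[0x18]=0x52, mem[0x17]=0xcb, mem[0x12]=0xea

MEM[0x18,0x17,0x12] = 52 cb ea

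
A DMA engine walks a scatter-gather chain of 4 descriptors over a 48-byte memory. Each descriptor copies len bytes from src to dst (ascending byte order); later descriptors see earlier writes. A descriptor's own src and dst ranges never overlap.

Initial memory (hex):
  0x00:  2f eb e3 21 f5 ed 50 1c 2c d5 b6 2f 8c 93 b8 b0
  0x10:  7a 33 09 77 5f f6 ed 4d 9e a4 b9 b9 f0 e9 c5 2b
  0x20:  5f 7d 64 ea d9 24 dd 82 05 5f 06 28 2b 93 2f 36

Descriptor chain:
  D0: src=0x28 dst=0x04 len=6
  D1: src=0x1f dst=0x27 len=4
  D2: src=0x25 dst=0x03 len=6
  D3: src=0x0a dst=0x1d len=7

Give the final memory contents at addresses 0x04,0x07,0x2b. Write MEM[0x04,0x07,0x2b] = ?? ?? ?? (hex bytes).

MEM[0x04,0x07,0x2b] = dd 7d 28

D0: mem[0x04..0x09] <- [05 5f 06 28 2b 93]
D1: mem[0x27..0x2a] <- [2b 5f 7d 64]
D2: mem[0x03..0x08] <- [24 dd 2b 5f 7d 64]
D3: mem[0x1d..0x23] <- [b6 2f 8c 93 b8 b0 7a]
query mem[0x04]=0xdd, mem[0x07]=0x7d, mem[0x2b]=0x28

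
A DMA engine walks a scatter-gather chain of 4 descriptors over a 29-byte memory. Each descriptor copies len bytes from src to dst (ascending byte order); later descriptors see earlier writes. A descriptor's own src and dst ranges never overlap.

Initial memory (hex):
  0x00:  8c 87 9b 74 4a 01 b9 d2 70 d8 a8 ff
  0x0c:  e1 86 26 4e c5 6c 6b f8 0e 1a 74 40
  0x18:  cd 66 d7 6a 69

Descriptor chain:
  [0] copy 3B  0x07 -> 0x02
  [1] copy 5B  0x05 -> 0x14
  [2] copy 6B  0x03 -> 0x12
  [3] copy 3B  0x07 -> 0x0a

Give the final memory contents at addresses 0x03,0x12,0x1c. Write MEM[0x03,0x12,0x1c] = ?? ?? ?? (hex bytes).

MEM[0x03,0x12,0x1c] = 70 70 69

#0 dst[0x02+3] := {0xd2,0x70,0xd8}
#1 dst[0x14+5] := {0x01,0xb9,0xd2,0x70,0xd8}
#2 dst[0x12+6] := {0x70,0xd8,0x01,0xb9,0xd2,0x70}
#3 dst[0x0a+3] := {0xd2,0x70,0xd8}
query mem[0x03]=0x70, mem[0x12]=0x70, mem[0x1c]=0x69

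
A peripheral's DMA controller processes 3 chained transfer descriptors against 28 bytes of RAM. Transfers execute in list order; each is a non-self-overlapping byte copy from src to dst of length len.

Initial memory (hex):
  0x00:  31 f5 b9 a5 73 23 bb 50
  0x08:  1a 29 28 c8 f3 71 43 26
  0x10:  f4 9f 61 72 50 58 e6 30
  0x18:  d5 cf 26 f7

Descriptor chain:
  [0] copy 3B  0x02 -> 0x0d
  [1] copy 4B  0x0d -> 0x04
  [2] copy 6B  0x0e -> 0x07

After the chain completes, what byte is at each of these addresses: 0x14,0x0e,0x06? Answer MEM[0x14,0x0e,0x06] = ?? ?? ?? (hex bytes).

MEM[0x14,0x0e,0x06] = 50 a5 73

D0: mem[0x0d..0x0f] <- [b9 a5 73]
D1: mem[0x04..0x07] <- [b9 a5 73 f4]
D2: mem[0x07..0x0c] <- [a5 73 f4 9f 61 72]
query mem[0x14]=0x50, mem[0x0e]=0xa5, mem[0x06]=0x73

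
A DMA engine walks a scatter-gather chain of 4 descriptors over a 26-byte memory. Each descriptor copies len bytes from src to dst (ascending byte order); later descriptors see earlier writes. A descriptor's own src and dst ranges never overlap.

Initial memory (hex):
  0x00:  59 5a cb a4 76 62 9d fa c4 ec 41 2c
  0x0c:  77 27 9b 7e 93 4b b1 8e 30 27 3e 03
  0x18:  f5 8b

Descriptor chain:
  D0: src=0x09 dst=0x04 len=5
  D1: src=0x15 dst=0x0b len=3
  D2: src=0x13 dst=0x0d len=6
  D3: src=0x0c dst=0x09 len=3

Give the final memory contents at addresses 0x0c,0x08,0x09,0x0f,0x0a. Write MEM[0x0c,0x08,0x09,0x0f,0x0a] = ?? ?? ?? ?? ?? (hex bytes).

  after D0: wrote 5B at 0x04 = ec412c7727
  after D1: wrote 3B at 0x0b = 273e03
  after D2: wrote 6B at 0x0d = 8e30273e03f5
  after D3: wrote 3B at 0x09 = 3e8e30
query mem[0x0c]=0x3e, mem[0x08]=0x27, mem[0x09]=0x3e, mem[0x0f]=0x27, mem[0x0a]=0x8e

MEM[0x0c,0x08,0x09,0x0f,0x0a] = 3e 27 3e 27 8e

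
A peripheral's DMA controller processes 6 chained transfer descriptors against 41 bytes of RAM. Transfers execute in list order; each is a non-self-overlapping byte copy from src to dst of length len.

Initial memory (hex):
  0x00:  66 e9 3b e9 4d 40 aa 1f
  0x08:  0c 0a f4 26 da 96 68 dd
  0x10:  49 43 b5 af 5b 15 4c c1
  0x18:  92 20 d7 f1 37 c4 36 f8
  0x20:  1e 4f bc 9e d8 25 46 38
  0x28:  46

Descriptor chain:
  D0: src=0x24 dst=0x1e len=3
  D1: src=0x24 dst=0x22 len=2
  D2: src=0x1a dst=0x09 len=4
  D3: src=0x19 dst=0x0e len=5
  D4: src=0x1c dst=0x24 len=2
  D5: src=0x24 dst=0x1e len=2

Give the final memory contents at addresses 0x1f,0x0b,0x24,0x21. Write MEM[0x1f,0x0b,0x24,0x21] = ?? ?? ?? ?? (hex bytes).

[0] 0x24->0x1e len=3 : d8 25 46
[1] 0x24->0x22 len=2 : d8 25
[2] 0x1a->0x09 len=4 : d7 f1 37 c4
[3] 0x19->0x0e len=5 : 20 d7 f1 37 c4
[4] 0x1c->0x24 len=2 : 37 c4
[5] 0x24->0x1e len=2 : 37 c4
query mem[0x1f]=0xc4, mem[0x0b]=0x37, mem[0x24]=0x37, mem[0x21]=0x4f

MEM[0x1f,0x0b,0x24,0x21] = c4 37 37 4f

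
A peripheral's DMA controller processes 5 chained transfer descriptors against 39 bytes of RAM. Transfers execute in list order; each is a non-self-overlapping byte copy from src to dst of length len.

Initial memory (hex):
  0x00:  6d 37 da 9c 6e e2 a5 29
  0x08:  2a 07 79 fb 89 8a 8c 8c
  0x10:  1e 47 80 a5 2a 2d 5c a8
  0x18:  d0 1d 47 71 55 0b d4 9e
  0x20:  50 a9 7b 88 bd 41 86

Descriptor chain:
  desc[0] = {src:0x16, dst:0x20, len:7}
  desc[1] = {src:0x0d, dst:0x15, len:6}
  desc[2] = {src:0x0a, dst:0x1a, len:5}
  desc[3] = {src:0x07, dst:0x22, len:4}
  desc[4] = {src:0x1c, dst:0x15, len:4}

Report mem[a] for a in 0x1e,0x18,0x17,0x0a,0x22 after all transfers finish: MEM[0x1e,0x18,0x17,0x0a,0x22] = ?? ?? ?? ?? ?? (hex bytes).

  after D0: wrote 7B at 0x20 = 5ca8d01d477155
  after D1: wrote 6B at 0x15 = 8a8c8c1e4780
  after D2: wrote 5B at 0x1a = 79fb898a8c
  after D3: wrote 4B at 0x22 = 292a0779
  after D4: wrote 4B at 0x15 = 898a8c9e
query mem[0x1e]=0x8c, mem[0x18]=0x9e, mem[0x17]=0x8c, mem[0x0a]=0x79, mem[0x22]=0x29

MEM[0x1e,0x18,0x17,0x0a,0x22] = 8c 9e 8c 79 29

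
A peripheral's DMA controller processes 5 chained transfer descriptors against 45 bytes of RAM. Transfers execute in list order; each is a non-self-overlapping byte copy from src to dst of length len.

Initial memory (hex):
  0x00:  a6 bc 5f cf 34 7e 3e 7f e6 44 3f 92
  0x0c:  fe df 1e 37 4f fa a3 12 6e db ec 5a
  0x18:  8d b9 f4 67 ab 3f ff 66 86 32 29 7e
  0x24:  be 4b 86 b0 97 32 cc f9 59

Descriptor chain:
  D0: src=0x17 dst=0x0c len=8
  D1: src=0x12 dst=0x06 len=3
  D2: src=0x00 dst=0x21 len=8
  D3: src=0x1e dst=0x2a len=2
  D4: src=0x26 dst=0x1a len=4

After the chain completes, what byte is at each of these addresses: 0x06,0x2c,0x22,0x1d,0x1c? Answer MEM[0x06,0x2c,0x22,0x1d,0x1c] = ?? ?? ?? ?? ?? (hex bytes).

MEM[0x06,0x2c,0x22,0x1d,0x1c] = 3f 59 bc 32 ff

#0 dst[0x0c+8] := {0x5a,0x8d,0xb9,0xf4,0x67,0xab,0x3f,0xff}
#1 dst[0x06+3] := {0x3f,0xff,0x6e}
#2 dst[0x21+8] := {0xa6,0xbc,0x5f,0xcf,0x34,0x7e,0x3f,0xff}
#3 dst[0x2a+2] := {0xff,0x66}
#4 dst[0x1a+4] := {0x7e,0x3f,0xff,0x32}
query mem[0x06]=0x3f, mem[0x2c]=0x59, mem[0x22]=0xbc, mem[0x1d]=0x32, mem[0x1c]=0xff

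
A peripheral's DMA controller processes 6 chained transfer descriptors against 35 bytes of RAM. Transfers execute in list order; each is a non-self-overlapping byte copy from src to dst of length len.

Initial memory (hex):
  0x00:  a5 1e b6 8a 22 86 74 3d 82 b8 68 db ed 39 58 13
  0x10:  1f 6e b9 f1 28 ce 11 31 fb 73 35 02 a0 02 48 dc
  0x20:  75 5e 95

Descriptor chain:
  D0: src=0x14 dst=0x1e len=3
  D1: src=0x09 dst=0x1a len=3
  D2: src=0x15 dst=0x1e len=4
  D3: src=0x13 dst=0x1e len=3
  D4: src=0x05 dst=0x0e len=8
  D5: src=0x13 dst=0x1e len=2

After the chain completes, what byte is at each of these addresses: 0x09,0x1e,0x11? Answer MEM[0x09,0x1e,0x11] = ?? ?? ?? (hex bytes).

MEM[0x09,0x1e,0x11] = b8 68 82

[0] 0x14->0x1e len=3 : 28 ce 11
[1] 0x09->0x1a len=3 : b8 68 db
[2] 0x15->0x1e len=4 : ce 11 31 fb
[3] 0x13->0x1e len=3 : f1 28 ce
[4] 0x05->0x0e len=8 : 86 74 3d 82 b8 68 db ed
[5] 0x13->0x1e len=2 : 68 db
query mem[0x09]=0xb8, mem[0x1e]=0x68, mem[0x11]=0x82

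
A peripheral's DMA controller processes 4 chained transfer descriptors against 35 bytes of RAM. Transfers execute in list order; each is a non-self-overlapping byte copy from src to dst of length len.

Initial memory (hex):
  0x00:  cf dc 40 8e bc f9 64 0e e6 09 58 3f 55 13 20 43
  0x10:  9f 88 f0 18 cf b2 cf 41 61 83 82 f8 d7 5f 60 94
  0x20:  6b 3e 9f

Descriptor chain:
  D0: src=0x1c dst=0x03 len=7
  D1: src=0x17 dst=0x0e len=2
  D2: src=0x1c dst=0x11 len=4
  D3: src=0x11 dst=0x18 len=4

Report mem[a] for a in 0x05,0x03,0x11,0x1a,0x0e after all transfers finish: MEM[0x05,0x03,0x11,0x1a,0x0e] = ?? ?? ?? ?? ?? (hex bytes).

  after D0: wrote 7B at 0x03 = d75f60946b3e9f
  after D1: wrote 2B at 0x0e = 4161
  after D2: wrote 4B at 0x11 = d75f6094
  after D3: wrote 4B at 0x18 = d75f6094
query mem[0x05]=0x60, mem[0x03]=0xd7, mem[0x11]=0xd7, mem[0x1a]=0x60, mem[0x0e]=0x41

MEM[0x05,0x03,0x11,0x1a,0x0e] = 60 d7 d7 60 41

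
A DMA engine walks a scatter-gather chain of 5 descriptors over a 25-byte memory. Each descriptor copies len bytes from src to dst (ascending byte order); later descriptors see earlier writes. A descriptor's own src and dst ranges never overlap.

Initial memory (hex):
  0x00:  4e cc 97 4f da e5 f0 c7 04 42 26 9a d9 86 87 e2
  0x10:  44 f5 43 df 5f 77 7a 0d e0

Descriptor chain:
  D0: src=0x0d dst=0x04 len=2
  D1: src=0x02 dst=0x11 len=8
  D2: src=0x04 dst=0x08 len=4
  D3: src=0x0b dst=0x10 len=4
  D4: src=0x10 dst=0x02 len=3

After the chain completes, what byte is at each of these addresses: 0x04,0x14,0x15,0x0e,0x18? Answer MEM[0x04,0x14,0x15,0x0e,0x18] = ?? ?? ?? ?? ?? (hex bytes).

[0] 0x0d->0x04 len=2 : 86 87
[1] 0x02->0x11 len=8 : 97 4f 86 87 f0 c7 04 42
[2] 0x04->0x08 len=4 : 86 87 f0 c7
[3] 0x0b->0x10 len=4 : c7 d9 86 87
[4] 0x10->0x02 len=3 : c7 d9 86
query mem[0x04]=0x86, mem[0x14]=0x87, mem[0x15]=0xf0, mem[0x0e]=0x87, mem[0x18]=0x42

MEM[0x04,0x14,0x15,0x0e,0x18] = 86 87 f0 87 42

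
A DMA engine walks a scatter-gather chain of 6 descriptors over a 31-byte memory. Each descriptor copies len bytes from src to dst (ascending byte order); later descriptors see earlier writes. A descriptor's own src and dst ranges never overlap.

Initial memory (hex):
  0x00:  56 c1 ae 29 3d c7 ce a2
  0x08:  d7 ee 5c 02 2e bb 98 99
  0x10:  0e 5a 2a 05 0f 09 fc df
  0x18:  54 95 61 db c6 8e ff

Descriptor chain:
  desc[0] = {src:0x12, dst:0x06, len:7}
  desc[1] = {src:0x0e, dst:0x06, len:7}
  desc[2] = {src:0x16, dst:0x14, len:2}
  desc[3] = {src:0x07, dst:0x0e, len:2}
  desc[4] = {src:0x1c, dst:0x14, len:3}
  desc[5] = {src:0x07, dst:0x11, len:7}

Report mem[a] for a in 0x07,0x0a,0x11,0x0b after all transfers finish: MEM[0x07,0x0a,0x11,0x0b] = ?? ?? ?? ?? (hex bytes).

  after D0: wrote 7B at 0x06 = 2a050f09fcdf54
  after D1: wrote 7B at 0x06 = 98990e5a2a050f
  after D2: wrote 2B at 0x14 = fcdf
  after D3: wrote 2B at 0x0e = 990e
  after D4: wrote 3B at 0x14 = c68eff
  after D5: wrote 7B at 0x11 = 990e5a2a050fbb
query mem[0x07]=0x99, mem[0x0a]=0x2a, mem[0x11]=0x99, mem[0x0b]=0x05

MEM[0x07,0x0a,0x11,0x0b] = 99 2a 99 05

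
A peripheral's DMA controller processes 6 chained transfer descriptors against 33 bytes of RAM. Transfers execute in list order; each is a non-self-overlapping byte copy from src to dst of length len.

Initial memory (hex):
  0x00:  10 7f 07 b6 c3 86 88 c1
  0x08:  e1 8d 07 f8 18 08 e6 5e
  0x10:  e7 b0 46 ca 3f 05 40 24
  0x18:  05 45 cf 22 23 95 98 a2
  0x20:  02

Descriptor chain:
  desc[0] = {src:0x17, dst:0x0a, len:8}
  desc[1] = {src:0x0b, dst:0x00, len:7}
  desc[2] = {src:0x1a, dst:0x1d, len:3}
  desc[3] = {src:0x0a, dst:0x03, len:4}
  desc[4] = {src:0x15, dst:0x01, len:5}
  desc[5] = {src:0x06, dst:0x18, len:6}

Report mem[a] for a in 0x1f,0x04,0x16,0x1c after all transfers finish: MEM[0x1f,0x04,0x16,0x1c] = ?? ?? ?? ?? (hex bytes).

MEM[0x1f,0x04,0x16,0x1c] = 23 05 40 24

#0 dst[0x0a+8] := {0x24,0x05,0x45,0xcf,0x22,0x23,0x95,0x98}
#1 dst[0x00+7] := {0x05,0x45,0xcf,0x22,0x23,0x95,0x98}
#2 dst[0x1d+3] := {0xcf,0x22,0x23}
#3 dst[0x03+4] := {0x24,0x05,0x45,0xcf}
#4 dst[0x01+5] := {0x05,0x40,0x24,0x05,0x45}
#5 dst[0x18+6] := {0xcf,0xc1,0xe1,0x8d,0x24,0x05}
query mem[0x1f]=0x23, mem[0x04]=0x05, mem[0x16]=0x40, mem[0x1c]=0x24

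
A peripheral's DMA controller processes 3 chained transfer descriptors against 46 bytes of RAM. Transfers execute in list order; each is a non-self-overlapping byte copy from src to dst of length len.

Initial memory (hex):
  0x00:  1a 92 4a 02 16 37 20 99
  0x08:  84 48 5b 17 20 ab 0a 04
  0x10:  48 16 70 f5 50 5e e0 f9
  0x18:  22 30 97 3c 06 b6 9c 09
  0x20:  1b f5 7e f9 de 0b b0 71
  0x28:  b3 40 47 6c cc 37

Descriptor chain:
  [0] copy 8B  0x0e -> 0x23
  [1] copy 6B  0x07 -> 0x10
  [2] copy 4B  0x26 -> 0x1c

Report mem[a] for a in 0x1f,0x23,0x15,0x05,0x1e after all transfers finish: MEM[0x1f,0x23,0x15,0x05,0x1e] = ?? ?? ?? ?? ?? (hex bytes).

  after D0: wrote 8B at 0x23 = 0a04481670f5505e
  after D1: wrote 6B at 0x10 = 9984485b1720
  after D2: wrote 4B at 0x1c = 1670f550
query mem[0x1f]=0x50, mem[0x23]=0x0a, mem[0x15]=0x20, mem[0x05]=0x37, mem[0x1e]=0xf5

MEM[0x1f,0x23,0x15,0x05,0x1e] = 50 0a 20 37 f5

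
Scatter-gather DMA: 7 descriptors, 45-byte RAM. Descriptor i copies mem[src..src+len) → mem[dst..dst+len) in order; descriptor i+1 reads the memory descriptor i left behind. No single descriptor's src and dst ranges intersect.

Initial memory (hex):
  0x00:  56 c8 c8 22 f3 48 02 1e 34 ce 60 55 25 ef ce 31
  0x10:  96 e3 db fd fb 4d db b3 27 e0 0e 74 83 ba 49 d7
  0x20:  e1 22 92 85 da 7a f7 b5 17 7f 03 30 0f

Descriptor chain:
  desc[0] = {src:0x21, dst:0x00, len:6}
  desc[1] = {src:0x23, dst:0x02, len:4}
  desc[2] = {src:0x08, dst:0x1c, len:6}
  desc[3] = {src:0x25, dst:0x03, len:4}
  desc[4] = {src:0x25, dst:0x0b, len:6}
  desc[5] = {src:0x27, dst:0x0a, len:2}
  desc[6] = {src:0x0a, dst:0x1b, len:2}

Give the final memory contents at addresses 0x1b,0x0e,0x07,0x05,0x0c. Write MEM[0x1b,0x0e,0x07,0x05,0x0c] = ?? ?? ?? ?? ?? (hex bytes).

MEM[0x1b,0x0e,0x07,0x05,0x0c] = b5 17 1e b5 f7

[0] 0x21->0x00 len=6 : 22 92 85 da 7a f7
[1] 0x23->0x02 len=4 : 85 da 7a f7
[2] 0x08->0x1c len=6 : 34 ce 60 55 25 ef
[3] 0x25->0x03 len=4 : 7a f7 b5 17
[4] 0x25->0x0b len=6 : 7a f7 b5 17 7f 03
[5] 0x27->0x0a len=2 : b5 17
[6] 0x0a->0x1b len=2 : b5 17
query mem[0x1b]=0xb5, mem[0x0e]=0x17, mem[0x07]=0x1e, mem[0x05]=0xb5, mem[0x0c]=0xf7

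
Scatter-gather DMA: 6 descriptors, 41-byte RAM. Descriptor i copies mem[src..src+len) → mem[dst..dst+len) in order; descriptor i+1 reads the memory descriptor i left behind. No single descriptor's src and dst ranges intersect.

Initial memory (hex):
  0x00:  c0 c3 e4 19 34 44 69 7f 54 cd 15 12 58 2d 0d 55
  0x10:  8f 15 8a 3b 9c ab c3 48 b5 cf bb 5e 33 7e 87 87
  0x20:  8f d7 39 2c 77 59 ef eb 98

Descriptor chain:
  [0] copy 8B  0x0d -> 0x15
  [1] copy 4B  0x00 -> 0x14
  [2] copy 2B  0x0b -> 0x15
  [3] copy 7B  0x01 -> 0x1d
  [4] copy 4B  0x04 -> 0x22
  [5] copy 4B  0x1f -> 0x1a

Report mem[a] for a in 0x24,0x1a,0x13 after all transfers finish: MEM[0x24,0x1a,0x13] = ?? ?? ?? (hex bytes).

MEM[0x24,0x1a,0x13] = 69 19 3b

#0 dst[0x15+8] := {0x2d,0x0d,0x55,0x8f,0x15,0x8a,0x3b,0x9c}
#1 dst[0x14+4] := {0xc0,0xc3,0xe4,0x19}
#2 dst[0x15+2] := {0x12,0x58}
#3 dst[0x1d+7] := {0xc3,0xe4,0x19,0x34,0x44,0x69,0x7f}
#4 dst[0x22+4] := {0x34,0x44,0x69,0x7f}
#5 dst[0x1a+4] := {0x19,0x34,0x44,0x34}
query mem[0x24]=0x69, mem[0x1a]=0x19, mem[0x13]=0x3b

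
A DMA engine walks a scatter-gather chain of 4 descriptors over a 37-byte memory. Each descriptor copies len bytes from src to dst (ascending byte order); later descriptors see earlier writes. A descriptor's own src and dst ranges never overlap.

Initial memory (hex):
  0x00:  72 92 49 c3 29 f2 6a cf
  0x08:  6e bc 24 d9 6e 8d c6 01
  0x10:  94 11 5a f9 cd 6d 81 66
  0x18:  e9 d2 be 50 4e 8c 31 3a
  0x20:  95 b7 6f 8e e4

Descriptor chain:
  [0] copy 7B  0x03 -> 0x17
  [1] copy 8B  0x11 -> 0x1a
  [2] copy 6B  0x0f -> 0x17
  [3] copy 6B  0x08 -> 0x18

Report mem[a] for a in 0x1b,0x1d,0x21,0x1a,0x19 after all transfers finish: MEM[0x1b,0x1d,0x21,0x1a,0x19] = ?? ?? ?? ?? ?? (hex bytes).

MEM[0x1b,0x1d,0x21,0x1a,0x19] = d9 8d 29 24 bc

  after D0: wrote 7B at 0x17 = c329f26acf6ebc
  after D1: wrote 8B at 0x1a = 115af9cd6d81c329
  after D2: wrote 6B at 0x17 = 0194115af9cd
  after D3: wrote 6B at 0x18 = 6ebc24d96e8d
query mem[0x1b]=0xd9, mem[0x1d]=0x8d, mem[0x21]=0x29, mem[0x1a]=0x24, mem[0x19]=0xbc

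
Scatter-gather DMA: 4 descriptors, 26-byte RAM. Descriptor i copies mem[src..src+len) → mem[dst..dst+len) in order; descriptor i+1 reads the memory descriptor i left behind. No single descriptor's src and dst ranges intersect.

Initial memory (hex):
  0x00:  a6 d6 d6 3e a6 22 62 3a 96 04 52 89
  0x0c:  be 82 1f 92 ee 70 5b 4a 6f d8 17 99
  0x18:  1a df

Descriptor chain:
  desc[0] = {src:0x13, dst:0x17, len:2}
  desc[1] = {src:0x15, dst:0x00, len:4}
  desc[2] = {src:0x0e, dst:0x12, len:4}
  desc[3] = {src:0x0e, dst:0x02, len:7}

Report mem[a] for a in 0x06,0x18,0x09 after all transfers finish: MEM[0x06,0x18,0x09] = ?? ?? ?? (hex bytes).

  after D0: wrote 2B at 0x17 = 4a6f
  after D1: wrote 4B at 0x00 = d8174a6f
  after D2: wrote 4B at 0x12 = 1f92ee70
  after D3: wrote 7B at 0x02 = 1f92ee701f92ee
query mem[0x06]=0x1f, mem[0x18]=0x6f, mem[0x09]=0x04

MEM[0x06,0x18,0x09] = 1f 6f 04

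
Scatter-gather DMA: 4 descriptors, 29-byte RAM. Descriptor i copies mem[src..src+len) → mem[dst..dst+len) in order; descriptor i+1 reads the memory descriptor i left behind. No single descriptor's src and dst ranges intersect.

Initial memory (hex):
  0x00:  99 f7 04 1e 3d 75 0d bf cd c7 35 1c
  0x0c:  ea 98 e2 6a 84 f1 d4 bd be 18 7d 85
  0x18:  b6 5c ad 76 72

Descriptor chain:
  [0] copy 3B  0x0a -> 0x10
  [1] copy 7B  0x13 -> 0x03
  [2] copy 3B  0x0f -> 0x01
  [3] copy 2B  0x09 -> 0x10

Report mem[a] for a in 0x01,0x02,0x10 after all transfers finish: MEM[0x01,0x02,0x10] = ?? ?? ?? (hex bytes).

D0: mem[0x10..0x12] <- [35 1c ea]
D1: mem[0x03..0x09] <- [bd be 18 7d 85 b6 5c]
D2: mem[0x01..0x03] <- [6a 35 1c]
D3: mem[0x10..0x11] <- [5c 35]
query mem[0x01]=0x6a, mem[0x02]=0x35, mem[0x10]=0x5c

MEM[0x01,0x02,0x10] = 6a 35 5c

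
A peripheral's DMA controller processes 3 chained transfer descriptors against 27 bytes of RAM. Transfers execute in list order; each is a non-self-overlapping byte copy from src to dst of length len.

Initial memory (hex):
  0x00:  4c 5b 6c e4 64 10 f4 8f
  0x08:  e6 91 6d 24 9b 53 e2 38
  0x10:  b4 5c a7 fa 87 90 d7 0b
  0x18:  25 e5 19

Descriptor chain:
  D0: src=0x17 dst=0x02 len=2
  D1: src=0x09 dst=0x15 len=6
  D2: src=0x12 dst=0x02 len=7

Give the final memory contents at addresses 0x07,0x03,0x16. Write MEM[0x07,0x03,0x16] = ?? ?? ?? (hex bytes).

D0: mem[0x02..0x03] <- [0b 25]
D1: mem[0x15..0x1a] <- [91 6d 24 9b 53 e2]
D2: mem[0x02..0x08] <- [a7 fa 87 91 6d 24 9b]
query mem[0x07]=0x24, mem[0x03]=0xfa, mem[0x16]=0x6d

MEM[0x07,0x03,0x16] = 24 fa 6d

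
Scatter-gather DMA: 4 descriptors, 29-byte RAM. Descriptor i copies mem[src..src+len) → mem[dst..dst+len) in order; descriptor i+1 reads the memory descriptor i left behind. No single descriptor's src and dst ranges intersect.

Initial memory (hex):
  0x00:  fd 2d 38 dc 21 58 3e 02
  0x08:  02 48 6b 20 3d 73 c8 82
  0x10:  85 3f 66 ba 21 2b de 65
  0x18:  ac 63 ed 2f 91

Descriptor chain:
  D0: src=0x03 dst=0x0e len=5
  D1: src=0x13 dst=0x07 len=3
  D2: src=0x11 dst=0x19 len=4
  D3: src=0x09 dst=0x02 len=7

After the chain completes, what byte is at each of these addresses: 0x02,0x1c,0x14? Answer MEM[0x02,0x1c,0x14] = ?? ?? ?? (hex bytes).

D0: mem[0x0e..0x12] <- [dc 21 58 3e 02]
D1: mem[0x07..0x09] <- [ba 21 2b]
D2: mem[0x19..0x1c] <- [3e 02 ba 21]
D3: mem[0x02..0x08] <- [2b 6b 20 3d 73 dc 21]
query mem[0x02]=0x2b, mem[0x1c]=0x21, mem[0x14]=0x21

MEM[0x02,0x1c,0x14] = 2b 21 21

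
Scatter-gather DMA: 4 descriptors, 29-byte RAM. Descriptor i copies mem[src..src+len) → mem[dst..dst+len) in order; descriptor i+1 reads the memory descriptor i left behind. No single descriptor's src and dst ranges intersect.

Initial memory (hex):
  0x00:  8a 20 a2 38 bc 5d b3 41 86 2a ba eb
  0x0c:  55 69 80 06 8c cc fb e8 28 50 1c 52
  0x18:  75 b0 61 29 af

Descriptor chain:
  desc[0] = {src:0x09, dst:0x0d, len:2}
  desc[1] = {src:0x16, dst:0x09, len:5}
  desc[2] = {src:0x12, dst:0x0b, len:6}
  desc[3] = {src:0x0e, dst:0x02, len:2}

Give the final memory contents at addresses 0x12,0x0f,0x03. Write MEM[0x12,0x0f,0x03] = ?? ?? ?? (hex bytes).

  after D0: wrote 2B at 0x0d = 2aba
  after D1: wrote 5B at 0x09 = 1c5275b061
  after D2: wrote 6B at 0x0b = fbe828501c52
  after D3: wrote 2B at 0x02 = 501c
query mem[0x12]=0xfb, mem[0x0f]=0x1c, mem[0x03]=0x1c

MEM[0x12,0x0f,0x03] = fb 1c 1c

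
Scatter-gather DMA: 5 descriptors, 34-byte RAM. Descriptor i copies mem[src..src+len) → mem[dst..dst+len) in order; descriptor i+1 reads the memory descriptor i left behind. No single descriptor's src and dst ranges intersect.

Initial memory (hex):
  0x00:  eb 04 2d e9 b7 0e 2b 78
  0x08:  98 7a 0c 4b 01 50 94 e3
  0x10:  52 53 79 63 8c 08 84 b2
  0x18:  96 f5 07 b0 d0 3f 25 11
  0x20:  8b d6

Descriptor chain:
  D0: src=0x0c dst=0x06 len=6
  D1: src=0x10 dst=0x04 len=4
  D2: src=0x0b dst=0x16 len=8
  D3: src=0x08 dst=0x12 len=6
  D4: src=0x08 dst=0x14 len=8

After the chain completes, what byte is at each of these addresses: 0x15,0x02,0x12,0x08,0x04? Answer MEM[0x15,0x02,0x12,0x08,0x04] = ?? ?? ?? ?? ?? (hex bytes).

#0 dst[0x06+6] := {0x01,0x50,0x94,0xe3,0x52,0x53}
#1 dst[0x04+4] := {0x52,0x53,0x79,0x63}
#2 dst[0x16+8] := {0x53,0x01,0x50,0x94,0xe3,0x52,0x53,0x79}
#3 dst[0x12+6] := {0x94,0xe3,0x52,0x53,0x01,0x50}
#4 dst[0x14+8] := {0x94,0xe3,0x52,0x53,0x01,0x50,0x94,0xe3}
query mem[0x15]=0xe3, mem[0x02]=0x2d, mem[0x12]=0x94, mem[0x08]=0x94, mem[0x04]=0x52

MEM[0x15,0x02,0x12,0x08,0x04] = e3 2d 94 94 52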